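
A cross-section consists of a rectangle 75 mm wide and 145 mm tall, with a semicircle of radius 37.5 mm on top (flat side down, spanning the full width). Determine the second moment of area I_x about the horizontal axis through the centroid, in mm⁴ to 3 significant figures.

I_x ≈ 3.36 × 10⁷ mm⁴

Split into non-overlapping primitives; take the origin at the lower-left of the bounding box.
Rectangular body: 75 × 145, A = 10 875 mm², y = 72.5 mm, Ī = 19 053 906 mm⁴.
Semicircular cap: semicircle r = 37.5, A = 2208.9 mm², y = 160.92 mm, Ī = 217 049 mm⁴.
Centroid: ȳ = ΣA·y / ΣA = 87.427 mm.
Transfer each piece to the horizontal axis through the centroid using Ī + A·d² with d = y − 87.427:
  rectangular body: d = -14.927 mm → contributes +21 477 023 mm⁴
  semicircular cap: d = 73.488 mm → contributes +12 146 518 mm⁴
Total I = 33 623 541 mm⁴.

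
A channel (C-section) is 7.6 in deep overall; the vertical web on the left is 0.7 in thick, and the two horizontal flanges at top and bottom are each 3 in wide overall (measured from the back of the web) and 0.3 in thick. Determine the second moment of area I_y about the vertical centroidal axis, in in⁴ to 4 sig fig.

Split into non-overlapping primitives; take the origin at the lower-left of the bounding box.
Web: 0.7 × 7.6, A = 5.32 in², x = 0.35 in, Ī = 0.217233 in⁴.
Top flange (beyond web): 2.3 × 0.3, A = 0.69 in², x = 1.85 in, Ī = 0.304175 in⁴.
Bottom flange (beyond web): 2.3 × 0.3, A = 0.69 in², x = 1.85 in, Ī = 0.304175 in⁴.
Centroid: x̄ = ΣA·x / ΣA = 0.658955 in.
Transfer each piece to the vertical centroidal axis using Ī + A·d² with d = x − 0.658955:
  web: d = -0.308955 in → contributes +0.725045 in⁴
  top flange (beyond web): d = 1.19104 in → contributes +1.283 in⁴
  bottom flange (beyond web): d = 1.19104 in → contributes +1.283 in⁴
Total I = 3.29105 in⁴.

I_y ≈ 3.291 in⁴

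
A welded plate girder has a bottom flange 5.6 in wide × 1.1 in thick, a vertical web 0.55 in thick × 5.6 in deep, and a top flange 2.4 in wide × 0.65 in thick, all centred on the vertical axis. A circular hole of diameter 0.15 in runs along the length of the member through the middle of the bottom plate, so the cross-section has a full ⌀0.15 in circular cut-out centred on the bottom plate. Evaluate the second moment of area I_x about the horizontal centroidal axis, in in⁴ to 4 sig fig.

Decompose the section into non-overlapping parts with the origin at the bottom-left of its bounding rectangle.
Bottom plate: 5.6 × 1.1, A = 6.16 in², y = 0.55 in, Ī = 0.621133 in⁴.
Web plate: 0.55 × 5.6, A = 3.08 in², y = 3.9 in, Ī = 8.04907 in⁴.
Top plate: 2.4 × 0.65, A = 1.56 in², y = 7.025 in, Ī = 0.054925 in⁴.
Hole (subtracted): ⌀0.15, A = 0.0176715 in², y = 0.55 in, Ī = 0.0000248505 in⁴.
Centroid: ȳ = ΣA·y / ΣA = 2.44375 in.
Transfer each piece to the horizontal centroidal axis using Ī + A·d² with d = y − 2.44375:
  bottom plate: d = -1.89375 in → contributes +22.7126 in⁴
  web plate: d = 1.45625 in → contributes +14.5807 in⁴
  top plate: d = 4.58125 in → contributes +32.796 in⁴
  hole: d = -1.89375 in → contributes −0.0633996 in⁴
Total I = 70.026 in⁴.

I_x ≈ 70.03 in⁴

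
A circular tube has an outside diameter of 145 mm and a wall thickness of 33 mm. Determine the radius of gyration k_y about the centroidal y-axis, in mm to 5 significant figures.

k_y ≈ 41.281 mm

Treat the section as a set of non-overlapping primitives; coordinates are from the bounding-box lower-left.
Outer circle: ⌀145, A = 16 513 mm², x = 72.5 mm, Ī = 21 699 109 mm⁴.
Bore (subtracted): ⌀79, A = 4901.67 mm², x = 72.5 mm, Ī = 1 911 958 mm⁴.
By symmetry the centroid is at mid-width, x̄ = 72.5 mm.
All pieces are centred on the centroidal y-axis, so I = ΣĪ (holes subtracted) = 19 787 152 mm⁴.
Radius of gyration: k = √(I/A) = √(19 787 152 / 11611.33) = 41.28105 mm.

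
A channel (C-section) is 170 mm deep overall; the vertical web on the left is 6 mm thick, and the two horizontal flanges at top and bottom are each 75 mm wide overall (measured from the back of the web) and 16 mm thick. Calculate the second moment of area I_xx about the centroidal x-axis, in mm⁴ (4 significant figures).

Split into non-overlapping primitives; take the origin at the lower-left of the bounding box.
Web: 6 × 170, A = 1 020 mm², y = 85 mm, Ī = 2 456 500 mm⁴.
Top flange (beyond web): 69 × 16, A = 1 104 mm², y = 162 mm, Ī = 23 552 mm⁴.
Bottom flange (beyond web): 69 × 16, A = 1 104 mm², y = 8 mm, Ī = 23 552 mm⁴.
By symmetry the centroid is at mid-height, ȳ = 85 mm.
Transfer each piece to the centroidal x-axis using Ī + A·d² with d = y − 85:
  web: d = 0 mm → contributes +2 456 500 mm⁴
  top flange (beyond web): d = 77 mm → contributes +6 569 168 mm⁴
  bottom flange (beyond web): d = -77 mm → contributes +6 569 168 mm⁴
Total I = 15 594 836 mm⁴.

I_xx ≈ 1.559 × 10⁷ mm⁴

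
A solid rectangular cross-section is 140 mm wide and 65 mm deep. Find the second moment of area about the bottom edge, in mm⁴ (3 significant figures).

I_base ≈ 1.28 × 10⁷ mm⁴

The section: 140 × 65, A = 9 100 mm², y = 32.5 mm, Ī = 3 203 958 mm⁴.
Transfer it to the bottom edge using Ī + A·d² with d = y − 0:
  the section: d = 32.5 mm → contributes +12 815 833 mm⁴
Total I = 12 815 833 mm⁴.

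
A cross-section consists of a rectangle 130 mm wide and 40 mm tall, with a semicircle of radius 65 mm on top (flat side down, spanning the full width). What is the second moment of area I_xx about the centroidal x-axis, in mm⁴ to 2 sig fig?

I_xx ≈ 9.3 × 10⁶ mm⁴

Treat the section as a set of non-overlapping primitives; coordinates are from the bounding-box lower-left.
Rectangular body: 130 × 40, A = 5 200 mm², y = 20 mm, Ī = 693 333 mm⁴.
Semicircular cap: semicircle r = 65, A = 6 637 mm², y = 67.59 mm, Ī = 1 959 230 mm⁴.
Centroid: ȳ = ΣA·y / ΣA = 46.68 mm.
Transfer each piece to the centroidal x-axis using Ī + A·d² with d = y − 46.68:
  rectangular body: d = -26.68 mm → contributes +4 395 156 mm⁴
  semicircular cap: d = 20.91 mm → contributes +4 859 727 mm⁴
Total I = 9 254 882 mm⁴.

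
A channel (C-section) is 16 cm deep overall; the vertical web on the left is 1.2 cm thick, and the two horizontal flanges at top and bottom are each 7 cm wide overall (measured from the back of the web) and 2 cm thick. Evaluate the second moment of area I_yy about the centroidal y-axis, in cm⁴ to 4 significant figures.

Treat the section as a set of non-overlapping primitives; coordinates are from the bounding-box lower-left.
Web: 1.2 × 16, A = 19.2 cm², x = 0.6 cm, Ī = 2.304 cm⁴.
Top flange (beyond web): 5.8 × 2, A = 11.6 cm², x = 4.1 cm, Ī = 32.5187 cm⁴.
Bottom flange (beyond web): 5.8 × 2, A = 11.6 cm², x = 4.1 cm, Ī = 32.5187 cm⁴.
Centroid: x̄ = ΣA·x / ΣA = 2.51509 cm.
Transfer each piece to the centroidal y-axis using Ī + A·d² with d = x − 2.51509:
  web: d = -1.91509 cm → contributes +72.7217 cm⁴
  top flange (beyond web): d = 1.58491 cm → contributes +61.657 cm⁴
  bottom flange (beyond web): d = 1.58491 cm → contributes +61.657 cm⁴
Total I = 196.036 cm⁴.

I_yy ≈ 196.0 cm⁴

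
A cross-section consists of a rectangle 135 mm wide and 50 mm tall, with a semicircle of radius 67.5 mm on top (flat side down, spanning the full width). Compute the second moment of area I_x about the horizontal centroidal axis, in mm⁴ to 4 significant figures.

Break the section into simple shapes (no overlaps), measuring from the bottom-left corner of the bounding box.
Rectangular body: 135 × 50, A = 6 750 mm², y = 25 mm, Ī = 1 406 250 mm⁴.
Semicircular cap: semicircle r = 67.5, A = 7156.94 mm², y = 78.6479 mm, Ī = 2 278 490 mm⁴.
Centroid: ȳ = ΣA·y / ΣA = 52.6089 mm.
Transfer each piece to the horizontal centroidal axis using Ī + A·d² with d = y − 52.6089:
  rectangular body: d = -27.6089 mm → contributes +6 551 431 mm⁴
  semicircular cap: d = 26.039 mm → contributes +7 131 119 mm⁴
Total I = 13 682 550 mm⁴.

I_x ≈ 1.368 × 10⁷ mm⁴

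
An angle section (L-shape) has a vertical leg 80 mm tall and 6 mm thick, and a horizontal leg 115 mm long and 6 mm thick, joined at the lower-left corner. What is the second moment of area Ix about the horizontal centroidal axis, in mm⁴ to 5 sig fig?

Ix ≈ 6.3694 × 10⁵ mm⁴

Treat the section as a set of non-overlapping primitives; coordinates are from the bounding-box lower-left.
Vertical leg: 6 × 80, A = 480 mm², y = 40 mm, Ī = 256 000 mm⁴.
Horizontal leg (remainder): 109 × 6, A = 654 mm², y = 3 mm, Ī = 1 962 mm⁴.
Centroid: ȳ = ΣA·y / ΣA = 18.66138 mm.
Transfer each piece to the horizontal centroidal axis using Ī + A·d² with d = y − 18.66138:
  vertical leg: d = 21.33862 mm → contributes +474561.7 mm⁴
  horizontal leg (remainder): d = -15.66138 mm → contributes +162374.3 mm⁴
Total I = 636 936 mm⁴.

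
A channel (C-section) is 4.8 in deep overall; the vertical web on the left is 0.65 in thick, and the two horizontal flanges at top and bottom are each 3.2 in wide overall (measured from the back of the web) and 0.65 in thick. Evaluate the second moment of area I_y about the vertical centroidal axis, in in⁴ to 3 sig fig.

I_y ≈ 6.02 in⁴

Decompose the section into non-overlapping parts with the origin at the bottom-left of its bounding rectangle.
Web: 0.65 × 4.8, A = 3.12 in², x = 0.325 in, Ī = 0.10985 in⁴.
Top flange (beyond web): 2.55 × 0.65, A = 1.6575 in², x = 1.925 in, Ī = 0.89816 in⁴.
Bottom flange (beyond web): 2.55 × 0.65, A = 1.6575 in², x = 1.925 in, Ī = 0.89816 in⁴.
Centroid: x̄ = ΣA·x / ΣA = 1.1492 in.
Transfer each piece to the vertical centroidal axis using Ī + A·d² with d = x − 1.1492:
  web: d = -0.82424 in → contributes +2.2295 in⁴
  top flange (beyond web): d = 0.77576 in → contributes +1.8956 in⁴
  bottom flange (beyond web): d = 0.77576 in → contributes +1.8956 in⁴
Total I = 6.0208 in⁴.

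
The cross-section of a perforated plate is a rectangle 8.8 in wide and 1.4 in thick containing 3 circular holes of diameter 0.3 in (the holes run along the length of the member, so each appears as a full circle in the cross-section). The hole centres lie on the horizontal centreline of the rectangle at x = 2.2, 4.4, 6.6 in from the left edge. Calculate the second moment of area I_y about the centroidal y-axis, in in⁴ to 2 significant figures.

I_y ≈ 79 in⁴

Break the section into simple shapes (no overlaps), measuring from the bottom-left corner of the bounding box.
Plate: 8.8 × 1.4, A = 12.32 in², x = 4.4 in, Ī = 79.51 in⁴.
Hole 1 (subtracted): ⌀0.3, A = 0.07069 in², x = 2.2 in, Ī = 0.0003976 in⁴.
Hole 2 (subtracted): ⌀0.3, A = 0.07069 in², x = 4.4 in, Ī = 0.0003976 in⁴.
Hole 3 (subtracted): ⌀0.3, A = 0.07069 in², x = 6.6 in, Ī = 0.0003976 in⁴.
By symmetry the centroid is at mid-width, x̄ = 4.4 in.
Transfer each piece to the centroidal y-axis using Ī + A·d² with d = x − 4.4:
  plate: d = 0 in → contributes +79.51 in⁴
  hole 1: d = -2.2 in → contributes −0.3425 in⁴
  hole 2: d = 0 in → contributes −0.0003976 in⁴
  hole 3: d = 2.2 in → contributes −0.3425 in⁴
Total I = 78.82 in⁴.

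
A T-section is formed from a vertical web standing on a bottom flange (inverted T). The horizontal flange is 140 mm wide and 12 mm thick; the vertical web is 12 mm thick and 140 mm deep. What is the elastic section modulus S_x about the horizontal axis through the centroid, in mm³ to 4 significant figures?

S_x ≈ 7.052 × 10⁴ mm³

Treat the section as a set of non-overlapping primitives; coordinates are from the bounding-box lower-left.
Flange: 140 × 12, A = 1 680 mm², y = 6 mm, Ī = 20 160 mm⁴.
Web: 12 × 140, A = 1 680 mm², y = 82 mm, Ī = 2 744 000 mm⁴.
Centroid: ȳ = ΣA·y / ΣA = 44 mm.
Transfer each piece to the horizontal axis through the centroid using Ī + A·d² with d = y − 44:
  flange: d = -38 mm → contributes +2 446 080 mm⁴
  web: d = 38 mm → contributes +5 169 920 mm⁴
Total I = 7 616 000 mm⁴.
Extreme fibre distance c = 108 mm; S = I/c = 70518.5 mm³.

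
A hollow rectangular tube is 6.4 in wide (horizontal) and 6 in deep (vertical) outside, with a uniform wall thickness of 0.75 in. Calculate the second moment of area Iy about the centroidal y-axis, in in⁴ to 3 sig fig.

Iy ≈ 87.0 in⁴

Split into non-overlapping primitives; take the origin at the lower-left of the bounding box.
Outer rectangle: 6.4 × 6, A = 38.4 in², x = 3.2 in, Ī = 131.07 in⁴.
Inner void (subtracted): 4.9 × 4.5, A = 22.05 in², x = 3.2 in, Ī = 44.118 in⁴.
By symmetry the centroid is at mid-width, x̄ = 3.2 in.
All pieces are centred on the centroidal y-axis, so I = ΣĪ (holes subtracted) = 86.954 in⁴.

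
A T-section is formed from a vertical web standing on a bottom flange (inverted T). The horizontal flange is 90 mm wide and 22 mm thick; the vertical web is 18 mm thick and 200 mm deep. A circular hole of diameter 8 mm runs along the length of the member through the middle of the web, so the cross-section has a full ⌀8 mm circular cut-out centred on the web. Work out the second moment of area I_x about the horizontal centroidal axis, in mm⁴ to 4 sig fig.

I_x ≈ 2.774 × 10⁷ mm⁴

Split into non-overlapping primitives; take the origin at the lower-left of the bounding box.
Flange: 90 × 22, A = 1 980 mm², y = 11 mm, Ī = 79 860 mm⁴.
Web: 18 × 200, A = 3 600 mm², y = 122 mm, Ī = 12 000 000 mm⁴.
Hole (subtracted): ⌀8, A = 50.2655 mm², y = 122 mm, Ī = 201.062 mm⁴.
Centroid: ȳ = ΣA·y / ΣA = 82.2549 mm.
Transfer each piece to the horizontal centroidal axis using Ī + A·d² with d = y − 82.2549:
  flange: d = -71.2549 mm → contributes +10 132 829 mm⁴
  web: d = 39.7451 mm → contributes +17 686 830 mm⁴
  hole: d = 39.7451 mm → contributes −79604.2 mm⁴
Total I = 27 740 055 mm⁴.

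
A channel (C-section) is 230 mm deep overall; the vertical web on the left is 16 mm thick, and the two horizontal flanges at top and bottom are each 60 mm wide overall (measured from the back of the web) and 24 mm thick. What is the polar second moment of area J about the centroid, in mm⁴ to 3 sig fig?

Decompose the section into non-overlapping parts with the origin at the bottom-left of its bounding rectangle.
Web: 16 × 230, A = 3 680 mm², y = 115 mm, Ī = 16 222 667 mm⁴.
Top flange (beyond web): 44 × 24, A = 1 056 mm², y = 218 mm, Ī = 50 688 mm⁴.
Bottom flange (beyond web): 44 × 24, A = 1 056 mm², y = 12 mm, Ī = 50 688 mm⁴.
By symmetry the centroid is at mid-height, ȳ = 115 mm.
Transfer each piece to the centroidal x-axis using Ī + A·d² with d = y − 115:
  web: d = 0 mm → contributes +16 222 667 mm⁴
  top flange (beyond web): d = 103 mm → contributes +11 253 792 mm⁴
  bottom flange (beyond web): d = -103 mm → contributes +11 253 792 mm⁴
Total I = 38 730 251 mm⁴.
For the y-axis: x̄ = 18.939 mm.
Repeating about the centroidal y-axis gives I_y = 1 626 933 mm⁴.
Polar second moment: J = I_x + I_y = 40 357 184 mm⁴.

J ≈ 4.04 × 10⁷ mm⁴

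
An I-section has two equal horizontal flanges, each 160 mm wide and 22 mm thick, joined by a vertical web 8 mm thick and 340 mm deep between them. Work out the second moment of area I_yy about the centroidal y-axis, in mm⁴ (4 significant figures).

Break the section into simple shapes (no overlaps), measuring from the bottom-left corner of the bounding box.
Bottom flange: 160 × 22, A = 3 520 mm², x = 80 mm, Ī = 7 509 333 mm⁴.
Web: 8 × 340, A = 2 720 mm², x = 80 mm, Ī = 14506.7 mm⁴.
Top flange: 160 × 22, A = 3 520 mm², x = 80 mm, Ī = 7 509 333 mm⁴.
By symmetry the centroid is at mid-width, x̄ = 80 mm.
All pieces are centred on the centroidal y-axis, so I = ΣĪ = 15 033 173 mm⁴.

I_yy ≈ 1.503 × 10⁷ mm⁴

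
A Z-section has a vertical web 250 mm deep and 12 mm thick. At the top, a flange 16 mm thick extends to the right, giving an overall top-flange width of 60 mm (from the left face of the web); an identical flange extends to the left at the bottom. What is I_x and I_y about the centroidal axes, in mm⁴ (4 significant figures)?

Break the section into simple shapes (no overlaps), measuring from the bottom-left corner of the bounding box.
Web: 12 × 250, A = 3 000 mm², y = 125 mm, Ī = 15 625 000 mm⁴.
Top flange (beyond web): 48 × 16, A = 768 mm², y = 242 mm, Ī = 16 384 mm⁴.
Bottom flange (beyond web): 48 × 16, A = 768 mm², y = 8 mm, Ī = 16 384 mm⁴.
Centroid: ȳ = ΣA·y / ΣA = 125 mm.
Transfer each piece to the centroidal x-axis using Ī + A·d² with d = y − 125:
  web: d = 0 mm → contributes +15 625 000 mm⁴
  top flange (beyond web): d = 117 mm → contributes +10 529 536 mm⁴
  bottom flange (beyond web): d = -117 mm → contributes +10 529 536 mm⁴
Total I = 36 684 072 mm⁴.
For the y-axis: x̄ = 54 mm.
Repeating about the centroidal y-axis gives I_y = 1 713 312 mm⁴.

I_x ≈ 3.668 × 10⁷ mm⁴, I_y ≈ 1.713 × 10⁶ mm⁴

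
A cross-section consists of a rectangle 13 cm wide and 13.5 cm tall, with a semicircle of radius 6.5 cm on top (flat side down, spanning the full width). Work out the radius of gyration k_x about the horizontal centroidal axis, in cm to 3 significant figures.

k_x ≈ 5.46 cm

Decompose the section into non-overlapping parts with the origin at the bottom-left of its bounding rectangle.
Rectangular body: 13 × 13.5, A = 175.5 cm², y = 6.75 cm, Ī = 2665.4 cm⁴.
Semicircular cap: semicircle r = 6.5, A = 66.366 cm², y = 16.259 cm, Ī = 195.92 cm⁴.
Centroid: ȳ = ΣA·y / ΣA = 9.3591 cm.
Transfer each piece to the horizontal centroidal axis using Ī + A·d² with d = y − 9.3591:
  rectangular body: d = -2.6091 cm → contributes +3860.1 cm⁴
  semicircular cap: d = 6.8996 cm → contributes +3355.2 cm⁴
Total I = 7215.3 cm⁴.
Radius of gyration: k = √(I/A) = √(7215.3 / 241.87) = 5.4619 cm.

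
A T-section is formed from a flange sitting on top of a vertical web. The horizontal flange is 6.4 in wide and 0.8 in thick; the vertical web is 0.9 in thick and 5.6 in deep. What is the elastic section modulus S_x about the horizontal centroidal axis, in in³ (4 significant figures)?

Split into non-overlapping primitives; take the origin at the lower-left of the bounding box.
Flange: 6.4 × 0.8, A = 5.12 in², y = 6 in, Ī = 0.273067 in⁴.
Web: 0.9 × 5.6, A = 5.04 in², y = 2.8 in, Ī = 13.1712 in⁴.
Centroid: ȳ = ΣA·y / ΣA = 4.4126 in.
Transfer each piece to the horizontal centroidal axis using Ī + A·d² with d = y − 4.4126:
  flange: d = 1.5874 in → contributes +13.1747 in⁴
  web: d = -1.6126 in → contributes +26.2776 in⁴
Total I = 39.4523 in⁴.
Extreme fibre distance c = 4.4126 in; S = I/c = 8.94082 in³.

S_x ≈ 8.941 in³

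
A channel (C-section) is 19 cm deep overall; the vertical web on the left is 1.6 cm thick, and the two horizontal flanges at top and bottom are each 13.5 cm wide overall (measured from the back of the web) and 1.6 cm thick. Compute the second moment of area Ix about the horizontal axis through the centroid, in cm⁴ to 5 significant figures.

Ix ≈ 3804.9 cm⁴

Decompose the section into non-overlapping parts with the origin at the bottom-left of its bounding rectangle.
Web: 1.6 × 19, A = 30.4 cm², y = 9.5 cm, Ī = 914.5333 cm⁴.
Top flange (beyond web): 11.9 × 1.6, A = 19.04 cm², y = 18.2 cm, Ī = 4.061867 cm⁴.
Bottom flange (beyond web): 11.9 × 1.6, A = 19.04 cm², y = 0.8 cm, Ī = 4.061867 cm⁴.
By symmetry the centroid is at mid-height, ȳ = 9.5 cm.
Transfer each piece to the horizontal axis through the centroid using Ī + A·d² with d = y − 9.5:
  web: d = 0 cm → contributes +914.5333 cm⁴
  top flange (beyond web): d = 8.7 cm → contributes +1445.199 cm⁴
  bottom flange (beyond web): d = -8.7 cm → contributes +1445.199 cm⁴
Total I = 3804.932 cm⁴.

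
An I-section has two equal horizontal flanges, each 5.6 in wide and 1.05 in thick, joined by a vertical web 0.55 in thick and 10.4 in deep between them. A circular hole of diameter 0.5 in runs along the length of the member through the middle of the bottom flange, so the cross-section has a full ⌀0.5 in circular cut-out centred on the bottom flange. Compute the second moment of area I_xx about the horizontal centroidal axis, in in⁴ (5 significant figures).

I_xx ≈ 431.57 in⁴

Split into non-overlapping primitives; take the origin at the lower-left of the bounding box.
Bottom flange: 5.6 × 1.05, A = 5.88 in², y = 0.525 in, Ī = 0.540225 in⁴.
Web: 0.55 × 10.4, A = 5.72 in², y = 6.25 in, Ī = 51.55627 in⁴.
Top flange: 5.6 × 1.05, A = 5.88 in², y = 11.975 in, Ī = 0.540225 in⁴.
Hole (subtracted): ⌀0.5, A = 0.1963495 in², y = 0.525 in, Ī = 0.003067962 in⁴.
Centroid: ȳ = ΣA·y / ΣA = 6.315038 in.
Transfer each piece to the horizontal centroidal axis using Ī + A·d² with d = y − 6.315038:
  bottom flange: d = -5.790038 in → contributes +197.6645 in⁴
  web: d = -0.06503841 in → contributes +51.58046 in⁴
  top flange: d = 5.659962 in → contributes +188.907 in⁴
  hole: d = -5.790038 in → contributes −6.585597 in⁴
Total I = 431.5664 in⁴.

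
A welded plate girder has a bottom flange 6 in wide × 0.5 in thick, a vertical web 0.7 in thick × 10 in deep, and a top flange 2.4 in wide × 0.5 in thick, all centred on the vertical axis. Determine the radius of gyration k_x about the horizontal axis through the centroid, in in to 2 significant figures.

Decompose the section into non-overlapping parts with the origin at the bottom-left of its bounding rectangle.
Bottom plate: 6 × 0.5, A = 3 in², y = 0.25 in, Ī = 0.0625 in⁴.
Web plate: 0.7 × 10, A = 7 in², y = 5.5 in, Ī = 58.33 in⁴.
Top plate: 2.4 × 0.5, A = 1.2 in², y = 10.75 in, Ī = 0.025 in⁴.
Centroid: ȳ = ΣA·y / ΣA = 4.656 in.
Transfer each piece to the horizontal axis through the centroid using Ī + A·d² with d = y − 4.656:
  bottom plate: d = -4.406 in → contributes +58.31 in⁴
  web plate: d = 0.8438 in → contributes +63.32 in⁴
  top plate: d = 6.094 in → contributes +44.59 in⁴
Total I = 166.2 in⁴.
Radius of gyration: k = √(I/A) = √(166.2 / 11.2) = 3.852 in.

k_x ≈ 3.9 in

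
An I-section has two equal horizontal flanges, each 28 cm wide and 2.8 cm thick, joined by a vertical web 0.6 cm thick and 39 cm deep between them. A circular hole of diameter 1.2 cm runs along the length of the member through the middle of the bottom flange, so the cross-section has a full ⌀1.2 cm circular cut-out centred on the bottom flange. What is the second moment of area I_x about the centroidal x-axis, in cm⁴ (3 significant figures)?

Decompose the section into non-overlapping parts with the origin at the bottom-left of its bounding rectangle.
Bottom flange: 28 × 2.8, A = 78.4 cm², y = 1.4 cm, Ī = 51.221 cm⁴.
Web: 0.6 × 39, A = 23.4 cm², y = 22.3 cm, Ī = 2 966 cm⁴.
Top flange: 28 × 2.8, A = 78.4 cm², y = 43.2 cm, Ī = 51.221 cm⁴.
Hole (subtracted): ⌀1.2, A = 1.131 cm², y = 1.4 cm, Ī = 0.10179 cm⁴.
Centroid: ȳ = ΣA·y / ΣA = 22.432 cm.
Transfer each piece to the centroidal x-axis using Ī + A·d² with d = y − 22.432:
  bottom flange: d = -21.032 cm → contributes +34 731 cm⁴
  web: d = -0.132 cm → contributes +2966.4 cm⁴
  top flange: d = 20.768 cm → contributes +33 866 cm⁴
  hole: d = -21.032 cm → contributes −500.38 cm⁴
Total I = 71 063 cm⁴.

I_x ≈ 7.11 × 10⁴ cm⁴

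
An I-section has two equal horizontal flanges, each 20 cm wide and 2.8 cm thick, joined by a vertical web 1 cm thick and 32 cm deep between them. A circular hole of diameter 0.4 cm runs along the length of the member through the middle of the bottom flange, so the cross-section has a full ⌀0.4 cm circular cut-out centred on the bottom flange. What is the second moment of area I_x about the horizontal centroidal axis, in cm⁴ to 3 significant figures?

I_x ≈ 3.67 × 10⁴ cm⁴

Split into non-overlapping primitives; take the origin at the lower-left of the bounding box.
Bottom flange: 20 × 2.8, A = 56 cm², y = 1.4 cm, Ī = 36.587 cm⁴.
Web: 1 × 32, A = 32 cm², y = 18.8 cm, Ī = 2730.7 cm⁴.
Top flange: 20 × 2.8, A = 56 cm², y = 36.2 cm, Ī = 36.587 cm⁴.
Hole (subtracted): ⌀0.4, A = 0.12566 cm², y = 1.4 cm, Ī = 0.0012566 cm⁴.
Centroid: ȳ = ΣA·y / ΣA = 18.815 cm.
Transfer each piece to the horizontal centroidal axis using Ī + A·d² with d = y − 18.815:
  bottom flange: d = -17.415 cm → contributes +17 021 cm⁴
  web: d = -0.015198 cm → contributes +2730.7 cm⁴
  top flange: d = 17.385 cm → contributes +16 962 cm⁴
  hole: d = -17.415 cm → contributes −38.114 cm⁴
Total I = 36 675 cm⁴.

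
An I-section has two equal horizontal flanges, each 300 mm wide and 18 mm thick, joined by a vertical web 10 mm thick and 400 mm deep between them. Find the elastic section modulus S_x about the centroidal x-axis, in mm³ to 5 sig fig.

Break the section into simple shapes (no overlaps), measuring from the bottom-left corner of the bounding box.
Bottom flange: 300 × 18, A = 5 400 mm², y = 9 mm, Ī = 145 800 mm⁴.
Web: 10 × 400, A = 4 000 mm², y = 218 mm, Ī = 53 333 333 mm⁴.
Top flange: 300 × 18, A = 5 400 mm², y = 427 mm, Ī = 145 800 mm⁴.
By symmetry the centroid is at mid-height, ȳ = 218 mm.
Transfer each piece to the centroidal x-axis using Ī + A·d² with d = y − 218:
  bottom flange: d = -209 mm → contributes +236 023 200 mm⁴
  web: d = 0 mm → contributes +53 333 333 mm⁴
  top flange: d = 209 mm → contributes +236 023 200 mm⁴
Total I = 525 379 733 mm⁴.
Extreme fibre distance c = 218 mm; S = I/c = 2 409 999 mm³.

S_x ≈ 2.4100 × 10⁶ mm³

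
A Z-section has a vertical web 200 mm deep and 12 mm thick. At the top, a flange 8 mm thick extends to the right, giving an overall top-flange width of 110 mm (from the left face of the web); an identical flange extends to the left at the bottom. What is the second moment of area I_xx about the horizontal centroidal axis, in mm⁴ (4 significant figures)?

Decompose the section into non-overlapping parts with the origin at the bottom-left of its bounding rectangle.
Web: 12 × 200, A = 2 400 mm², y = 100 mm, Ī = 8 000 000 mm⁴.
Top flange (beyond web): 98 × 8, A = 784 mm², y = 196 mm, Ī = 4181.33 mm⁴.
Bottom flange (beyond web): 98 × 8, A = 784 mm², y = 4 mm, Ī = 4181.33 mm⁴.
Centroid: ȳ = ΣA·y / ΣA = 100 mm.
Transfer each piece to the horizontal centroidal axis using Ī + A·d² with d = y − 100:
  web: d = 0 mm → contributes +8 000 000 mm⁴
  top flange (beyond web): d = 96 mm → contributes +7 229 525 mm⁴
  bottom flange (beyond web): d = -96 mm → contributes +7 229 525 mm⁴
Total I = 22 459 051 mm⁴.

I_xx ≈ 2.246 × 10⁷ mm⁴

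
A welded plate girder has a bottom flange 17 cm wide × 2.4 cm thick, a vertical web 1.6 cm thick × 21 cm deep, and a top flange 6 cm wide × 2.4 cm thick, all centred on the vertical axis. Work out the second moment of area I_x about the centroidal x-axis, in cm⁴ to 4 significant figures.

Split into non-overlapping primitives; take the origin at the lower-left of the bounding box.
Bottom plate: 17 × 2.4, A = 40.8 cm², y = 1.2 cm, Ī = 19.584 cm⁴.
Web plate: 1.6 × 21, A = 33.6 cm², y = 12.9 cm, Ī = 1234.8 cm⁴.
Top plate: 6 × 2.4, A = 14.4 cm², y = 24.6 cm, Ī = 6.912 cm⁴.
Centroid: ȳ = ΣA·y / ΣA = 9.42162 cm.
Transfer each piece to the centroidal x-axis using Ī + A·d² with d = y − 9.42162:
  bottom plate: d = -8.22162 cm → contributes +2777.46 cm⁴
  web plate: d = 3.47838 cm → contributes +1641.33 cm⁴
  top plate: d = 15.1784 cm → contributes +3324.43 cm⁴
Total I = 7743.22 cm⁴.

I_x ≈ 7743 cm⁴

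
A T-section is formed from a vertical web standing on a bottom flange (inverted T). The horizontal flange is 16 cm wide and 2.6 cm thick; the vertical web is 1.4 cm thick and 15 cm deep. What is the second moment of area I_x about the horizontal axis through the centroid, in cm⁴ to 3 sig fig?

Decompose the section into non-overlapping parts with the origin at the bottom-left of its bounding rectangle.
Flange: 16 × 2.6, A = 41.6 cm², y = 1.3 cm, Ī = 23.435 cm⁴.
Web: 1.4 × 15, A = 21 cm², y = 10.1 cm, Ī = 393.75 cm⁴.
Centroid: ȳ = ΣA·y / ΣA = 4.2521 cm.
Transfer each piece to the horizontal axis through the centroid using Ī + A·d² with d = y − 4.2521:
  flange: d = -2.9521 cm → contributes +385.97 cm⁴
  web: d = 5.8479 cm → contributes +1111.9 cm⁴
Total I = 1497.9 cm⁴.

I_x ≈ 1500 cm⁴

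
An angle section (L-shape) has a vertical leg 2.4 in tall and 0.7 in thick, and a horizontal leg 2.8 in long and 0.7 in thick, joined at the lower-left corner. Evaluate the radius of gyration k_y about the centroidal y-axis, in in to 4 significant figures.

Decompose the section into non-overlapping parts with the origin at the bottom-left of its bounding rectangle.
Vertical leg: 0.7 × 2.4, A = 1.68 in², x = 0.35 in, Ī = 0.0686 in⁴.
Horizontal leg (remainder): 2.1 × 0.7, A = 1.47 in², x = 1.75 in, Ī = 0.540225 in⁴.
Centroid: x̄ = ΣA·x / ΣA = 1.00333 in.
Transfer each piece to the centroidal y-axis using Ī + A·d² with d = x − 1.00333:
  vertical leg: d = -0.653333 in → contributes +0.785699 in⁴
  horizontal leg (remainder): d = 0.746667 in → contributes +1.35977 in⁴
Total I = 2.14547 in⁴.
Radius of gyration: k = √(I/A) = √(2.14547 / 3.15) = 0.825288 in.

k_y ≈ 0.8253 in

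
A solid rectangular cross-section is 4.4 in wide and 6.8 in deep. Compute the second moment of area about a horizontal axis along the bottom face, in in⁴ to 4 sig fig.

I_base ≈ 461.2 in⁴

The section: 4.4 × 6.8, A = 29.92 in², y = 3.4 in, Ī = 115.292 in⁴.
Transfer it to a horizontal axis along the bottom face using Ī + A·d² with d = y − 0:
  the section: d = 3.4 in → contributes +461.167 in⁴
Total I = 461.167 in⁴.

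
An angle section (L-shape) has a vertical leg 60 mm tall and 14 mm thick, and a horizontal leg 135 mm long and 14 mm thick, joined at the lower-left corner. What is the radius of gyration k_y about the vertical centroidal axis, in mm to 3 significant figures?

Break the section into simple shapes (no overlaps), measuring from the bottom-left corner of the bounding box.
Vertical leg: 14 × 60, A = 840 mm², x = 7 mm, Ī = 13 720 mm⁴.
Horizontal leg (remainder): 121 × 14, A = 1 694 mm², x = 74.5 mm, Ī = 2 066 821 mm⁴.
Centroid: x̄ = ΣA·x / ΣA = 52.124 mm.
Transfer each piece to the vertical centroidal axis using Ī + A·d² with d = x − 52.124:
  vertical leg: d = -45.124 mm → contributes +1 724 131 mm⁴
  horizontal leg (remainder): d = 22.376 mm → contributes +2 914 959 mm⁴
Total I = 4 639 090 mm⁴.
Radius of gyration: k = √(I/A) = √(4 639 090 / 2 534) = 42.787 mm.

k_y ≈ 42.8 mm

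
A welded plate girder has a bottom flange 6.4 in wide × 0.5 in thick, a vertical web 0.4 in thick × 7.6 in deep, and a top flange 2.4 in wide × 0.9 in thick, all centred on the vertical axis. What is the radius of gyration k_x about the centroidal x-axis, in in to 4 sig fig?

Treat the section as a set of non-overlapping primitives; coordinates are from the bounding-box lower-left.
Bottom plate: 6.4 × 0.5, A = 3.2 in², y = 0.25 in, Ī = 0.0666667 in⁴.
Web plate: 0.4 × 7.6, A = 3.04 in², y = 4.3 in, Ī = 14.6325 in⁴.
Top plate: 2.4 × 0.9, A = 2.16 in², y = 8.55 in, Ī = 0.1458 in⁴.
Centroid: ȳ = ΣA·y / ΣA = 3.85 in.
Transfer each piece to the centroidal x-axis using Ī + A·d² with d = y − 3.85:
  bottom plate: d = -3.6 in → contributes +41.5387 in⁴
  web plate: d = 0.45 in → contributes +15.2481 in⁴
  top plate: d = 4.7 in → contributes +47.8602 in⁴
Total I = 104.647 in⁴.
Radius of gyration: k = √(I/A) = √(104.647 / 8.4) = 3.52959 in.

k_x ≈ 3.530 in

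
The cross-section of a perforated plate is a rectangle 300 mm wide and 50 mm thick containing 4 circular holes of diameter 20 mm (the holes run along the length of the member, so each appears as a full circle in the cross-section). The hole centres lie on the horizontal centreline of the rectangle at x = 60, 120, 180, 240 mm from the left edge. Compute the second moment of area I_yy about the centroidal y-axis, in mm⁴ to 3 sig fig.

Treat the section as a set of non-overlapping primitives; coordinates are from the bounding-box lower-left.
Plate: 300 × 50, A = 15 000 mm², x = 150 mm, Ī = 112 500 000 mm⁴.
Hole 1 (subtracted): ⌀20, A = 314.16 mm², x = 60 mm, Ī = 7 854 mm⁴.
Hole 2 (subtracted): ⌀20, A = 314.16 mm², x = 120 mm, Ī = 7 854 mm⁴.
Hole 3 (subtracted): ⌀20, A = 314.16 mm², x = 180 mm, Ī = 7 854 mm⁴.
Hole 4 (subtracted): ⌀20, A = 314.16 mm², x = 240 mm, Ī = 7 854 mm⁴.
By symmetry the centroid is at mid-width, x̄ = 150 mm.
Transfer each piece to the centroidal y-axis using Ī + A·d² with d = x − 150:
  plate: d = 0 mm → contributes +112 500 000 mm⁴
  hole 1: d = -90 mm → contributes −2 552 544 mm⁴
  hole 2: d = -30 mm → contributes −290 597 mm⁴
  hole 3: d = 30 mm → contributes −290 597 mm⁴
  hole 4: d = 90 mm → contributes −2 552 544 mm⁴
Total I = 106 813 717 mm⁴.

I_yy ≈ 1.07 × 10⁸ mm⁴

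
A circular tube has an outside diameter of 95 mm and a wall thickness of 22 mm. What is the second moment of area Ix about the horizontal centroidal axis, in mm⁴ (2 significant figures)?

Treat the section as a set of non-overlapping primitives; coordinates are from the bounding-box lower-left.
Outer circle: ⌀95, A = 7 088 mm², y = 47.5 mm, Ī = 3 998 198 mm⁴.
Bore (subtracted): ⌀51, A = 2 043 mm², y = 47.5 mm, Ī = 332 086 mm⁴.
By symmetry the centroid is at mid-height, ȳ = 47.5 mm.
All pieces are centred on the horizontal centroidal axis, so I = ΣĪ (holes subtracted) = 3 666 112 mm⁴.

Ix ≈ 3.7 × 10⁶ mm⁴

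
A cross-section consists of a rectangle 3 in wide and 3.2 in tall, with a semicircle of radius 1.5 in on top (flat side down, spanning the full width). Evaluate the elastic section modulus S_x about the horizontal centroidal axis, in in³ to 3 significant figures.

Break the section into simple shapes (no overlaps), measuring from the bottom-left corner of the bounding box.
Rectangular body: 3 × 3.2, A = 9.6 in², y = 1.6 in, Ī = 8.192 in⁴.
Semicircular cap: semicircle r = 1.5, A = 3.5343 in², y = 3.8366 in, Ī = 0.55564 in⁴.
Centroid: ȳ = ΣA·y / ΣA = 2.2018 in.
Transfer each piece to the horizontal centroidal axis using Ī + A·d² with d = y − 2.2018:
  rectangular body: d = -0.60185 in → contributes +11.669 in⁴
  semicircular cap: d = 1.6348 in → contributes +10.001 in⁴
Total I = 21.67 in⁴.
Extreme fibre distance c = 2.4982 in; S = I/c = 8.6745 in³.

S_x ≈ 8.67 in³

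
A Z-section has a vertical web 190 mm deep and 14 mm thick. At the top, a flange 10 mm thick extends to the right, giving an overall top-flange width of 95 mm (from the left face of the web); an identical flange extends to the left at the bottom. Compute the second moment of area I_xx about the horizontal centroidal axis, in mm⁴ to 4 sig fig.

I_xx ≈ 2.114 × 10⁷ mm⁴

Split into non-overlapping primitives; take the origin at the lower-left of the bounding box.
Web: 14 × 190, A = 2 660 mm², y = 95 mm, Ī = 8 002 167 mm⁴.
Top flange (beyond web): 81 × 10, A = 810 mm², y = 185 mm, Ī = 6 750 mm⁴.
Bottom flange (beyond web): 81 × 10, A = 810 mm², y = 5 mm, Ī = 6 750 mm⁴.
Centroid: ȳ = ΣA·y / ΣA = 95 mm.
Transfer each piece to the horizontal centroidal axis using Ī + A·d² with d = y − 95:
  web: d = 0 mm → contributes +8 002 167 mm⁴
  top flange (beyond web): d = 90 mm → contributes +6 567 750 mm⁴
  bottom flange (beyond web): d = -90 mm → contributes +6 567 750 mm⁴
Total I = 21 137 667 mm⁴.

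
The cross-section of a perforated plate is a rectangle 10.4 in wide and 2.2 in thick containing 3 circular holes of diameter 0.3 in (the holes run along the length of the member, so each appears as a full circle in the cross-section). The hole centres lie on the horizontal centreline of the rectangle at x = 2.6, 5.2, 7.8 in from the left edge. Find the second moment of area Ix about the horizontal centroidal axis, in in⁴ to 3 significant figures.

Ix ≈ 9.23 in⁴

Decompose the section into non-overlapping parts with the origin at the bottom-left of its bounding rectangle.
Plate: 10.4 × 2.2, A = 22.88 in², y = 1.1 in, Ī = 9.2283 in⁴.
Hole 1 (subtracted): ⌀0.3, A = 0.070686 in², y = 1.1 in, Ī = 0.00039761 in⁴.
Hole 2 (subtracted): ⌀0.3, A = 0.070686 in², y = 1.1 in, Ī = 0.00039761 in⁴.
Hole 3 (subtracted): ⌀0.3, A = 0.070686 in², y = 1.1 in, Ī = 0.00039761 in⁴.
By symmetry the centroid is at mid-height, ȳ = 1.1 in.
All pieces are centred on the horizontal centroidal axis, so I = ΣĪ (holes subtracted) = 9.2271 in⁴.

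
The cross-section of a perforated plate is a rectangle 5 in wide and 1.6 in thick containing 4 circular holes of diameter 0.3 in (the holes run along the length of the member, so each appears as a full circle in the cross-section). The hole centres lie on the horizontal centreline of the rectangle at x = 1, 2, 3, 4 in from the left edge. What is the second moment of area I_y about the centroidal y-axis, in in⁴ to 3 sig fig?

Treat the section as a set of non-overlapping primitives; coordinates are from the bounding-box lower-left.
Plate: 5 × 1.6, A = 8 in², x = 2.5 in, Ī = 16.667 in⁴.
Hole 1 (subtracted): ⌀0.3, A = 0.070686 in², x = 1 in, Ī = 0.00039761 in⁴.
Hole 2 (subtracted): ⌀0.3, A = 0.070686 in², x = 2 in, Ī = 0.00039761 in⁴.
Hole 3 (subtracted): ⌀0.3, A = 0.070686 in², x = 3 in, Ī = 0.00039761 in⁴.
Hole 4 (subtracted): ⌀0.3, A = 0.070686 in², x = 4 in, Ī = 0.00039761 in⁴.
By symmetry the centroid is at mid-width, x̄ = 2.5 in.
Transfer each piece to the centroidal y-axis using Ī + A·d² with d = x − 2.5:
  plate: d = 0 in → contributes +16.667 in⁴
  hole 1: d = -1.5 in → contributes −0.15944 in⁴
  hole 2: d = -0.5 in → contributes −0.018069 in⁴
  hole 3: d = 0.5 in → contributes −0.018069 in⁴
  hole 4: d = 1.5 in → contributes −0.15944 in⁴
Total I = 16.312 in⁴.

I_y ≈ 16.3 in⁴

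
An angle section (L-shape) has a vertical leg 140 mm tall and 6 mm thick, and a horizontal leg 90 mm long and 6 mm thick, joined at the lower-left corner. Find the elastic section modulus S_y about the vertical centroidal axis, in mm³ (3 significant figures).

Break the section into simple shapes (no overlaps), measuring from the bottom-left corner of the bounding box.
Vertical leg: 6 × 140, A = 840 mm², x = 3 mm, Ī = 2 520 mm⁴.
Horizontal leg (remainder): 84 × 6, A = 504 mm², x = 48 mm, Ī = 296 352 mm⁴.
Centroid: x̄ = ΣA·x / ΣA = 19.875 mm.
Transfer each piece to the vertical centroidal axis using Ī + A·d² with d = x − 19.875:
  vertical leg: d = -16.875 mm → contributes +241 723 mm⁴
  horizontal leg (remainder): d = 28.125 mm → contributes +695 024 mm⁴
Total I = 936 747 mm⁴.
Extreme fibre distance c = 70.125 mm; S = I/c = 13 358 mm³.

S_y ≈ 1.34 × 10⁴ mm³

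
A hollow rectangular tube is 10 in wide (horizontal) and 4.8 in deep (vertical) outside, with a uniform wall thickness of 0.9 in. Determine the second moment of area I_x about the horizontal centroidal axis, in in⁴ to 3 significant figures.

I_x ≈ 73.7 in⁴

Treat the section as a set of non-overlapping primitives; coordinates are from the bounding-box lower-left.
Outer rectangle: 10 × 4.8, A = 48 in², y = 2.4 in, Ī = 92.16 in⁴.
Inner void (subtracted): 8.2 × 3, A = 24.6 in², y = 2.4 in, Ī = 18.45 in⁴.
By symmetry the centroid is at mid-height, ȳ = 2.4 in.
All pieces are centred on the horizontal centroidal axis, so I = ΣĪ (holes subtracted) = 73.71 in⁴.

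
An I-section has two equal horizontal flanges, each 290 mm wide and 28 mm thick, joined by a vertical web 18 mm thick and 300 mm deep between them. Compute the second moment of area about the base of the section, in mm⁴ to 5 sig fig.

I_base ≈ 1.1640 × 10⁹ mm⁴

Split into non-overlapping primitives; take the origin at the lower-left of the bounding box.
Bottom flange: 290 × 28, A = 8 120 mm², y = 14 mm, Ī = 530506.7 mm⁴.
Web: 18 × 300, A = 5 400 mm², y = 178 mm, Ī = 40 500 000 mm⁴.
Top flange: 290 × 28, A = 8 120 mm², y = 342 mm, Ī = 530506.7 mm⁴.
Transfer each piece to the base of the section using Ī + A·d² with d = y − 0:
  bottom flange: d = 14 mm → contributes +2 122 027 mm⁴
  web: d = 178 mm → contributes +211 593 600 mm⁴
  top flange: d = 342 mm → contributes +950 278 187 mm⁴
Total I = 1 163 993 813 mm⁴.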